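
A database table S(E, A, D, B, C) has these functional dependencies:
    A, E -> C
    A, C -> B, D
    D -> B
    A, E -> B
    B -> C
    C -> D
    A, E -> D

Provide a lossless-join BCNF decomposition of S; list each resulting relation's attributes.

{A, C, E}; {A, D}; {B, C, D}

Candidate key of the original relation: {A, E}.
Within {A, B, C, D, E}: {A, C}⁺ ∩ {A, B, C, D, E} = {A, B, C, D}, not the whole set, so A, C -> B, D violates BCNF; decompose into {A, B, C, D} and {A, C, E}.
Within {A, B, C, D}: {D}⁺ ∩ {A, B, C, D} = {B, C, D}, not the whole set, so D -> B, C violates BCNF; decompose into {B, C, D} and {A, D}.
{B, C, D} is in BCNF.
{A, D} is in BCNF.
{A, C, E} is in BCNF.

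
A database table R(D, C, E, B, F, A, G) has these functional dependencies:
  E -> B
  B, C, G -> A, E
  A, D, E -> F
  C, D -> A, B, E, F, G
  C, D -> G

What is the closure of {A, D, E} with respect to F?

Start with {A, D, E}.
E -> B applies; add {B} → now {A, B, D, E}.
A, D, E -> F applies; add {F} → now {A, B, D, E, F}.
No further FD applies.

{A, B, D, E, F}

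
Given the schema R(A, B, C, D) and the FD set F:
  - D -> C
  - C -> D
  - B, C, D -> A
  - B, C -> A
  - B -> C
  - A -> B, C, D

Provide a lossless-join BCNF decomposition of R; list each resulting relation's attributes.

{A, B, D}; {C, D}

Candidate keys of the original relation: {A}, {B}.
Within {A, B, C, D}: {D}⁺ ∩ {A, B, C, D} = {C, D}, not the whole set, so D -> C violates BCNF; decompose into {C, D} and {A, B, D}.
{C, D} is in BCNF.
{A, B, D} is in BCNF.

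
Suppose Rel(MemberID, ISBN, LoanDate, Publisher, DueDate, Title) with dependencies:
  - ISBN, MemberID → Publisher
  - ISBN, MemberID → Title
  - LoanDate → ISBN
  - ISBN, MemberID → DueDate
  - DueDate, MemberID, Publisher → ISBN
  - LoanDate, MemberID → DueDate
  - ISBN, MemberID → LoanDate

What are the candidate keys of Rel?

{DueDate, MemberID, Publisher}, {ISBN, MemberID}, {LoanDate, MemberID}

Attributes never on any right-hand side: {MemberID} — every candidate key must contain it.
{ISBN, MemberID} is a candidate key since {ISBN, MemberID}⁺ = {DueDate, ISBN, LoanDate, MemberID, Publisher, Title} covers every attribute.
{LoanDate, MemberID} is a candidate key since {LoanDate, MemberID}⁺ = {DueDate, ISBN, LoanDate, MemberID, Publisher, Title} covers every attribute.
{DueDate, MemberID, Publisher} is a candidate key since {DueDate, MemberID, Publisher}⁺ = {DueDate, ISBN, LoanDate, MemberID, Publisher, Title} covers every attribute.
No proper subset of any of these is a key, and no other minimal superkey exists.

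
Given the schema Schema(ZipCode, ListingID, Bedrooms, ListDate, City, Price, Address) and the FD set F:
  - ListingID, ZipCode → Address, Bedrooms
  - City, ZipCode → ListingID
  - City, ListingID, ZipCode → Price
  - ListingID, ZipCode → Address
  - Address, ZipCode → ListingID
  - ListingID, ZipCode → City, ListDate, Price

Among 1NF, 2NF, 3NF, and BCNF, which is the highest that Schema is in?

BCNF

Candidate keys: {Address, ZipCode}, {City, ZipCode}, {ListingID, ZipCode}. Prime attributes: {Address, City, ListingID, ZipCode}.
The left-hand side of every FD is a superkey, so BCNF is satisfied.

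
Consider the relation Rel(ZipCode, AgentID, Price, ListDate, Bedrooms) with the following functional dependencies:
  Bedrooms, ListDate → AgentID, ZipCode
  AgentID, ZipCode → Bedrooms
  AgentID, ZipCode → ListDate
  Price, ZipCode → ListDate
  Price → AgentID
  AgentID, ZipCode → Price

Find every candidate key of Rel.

{AgentID, ZipCode}⁺ = {AgentID, Bedrooms, ListDate, Price, ZipCode}, which is every attribute, so {AgentID, ZipCode} is a candidate key.
{Bedrooms, ListDate}⁺ = {AgentID, Bedrooms, ListDate, Price, ZipCode}, which is every attribute, so {Bedrooms, ListDate} is a candidate key.
{Price, ZipCode}⁺ = {AgentID, Bedrooms, ListDate, Price, ZipCode}, which is every attribute, so {Price, ZipCode} is a candidate key.
These are minimal and exhaustive — every other superkey contains one of them.

{AgentID, ZipCode}, {Bedrooms, ListDate}, {Price, ZipCode}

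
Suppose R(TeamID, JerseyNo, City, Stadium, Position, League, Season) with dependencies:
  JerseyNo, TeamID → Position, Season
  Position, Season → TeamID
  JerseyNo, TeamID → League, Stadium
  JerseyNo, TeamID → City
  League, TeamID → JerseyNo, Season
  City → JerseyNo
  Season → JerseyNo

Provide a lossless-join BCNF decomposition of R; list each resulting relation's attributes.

Candidate keys of the original relation: {City, TeamID}, {JerseyNo, TeamID}, {League, TeamID}, {Position, Season}, {Season, TeamID}.
Within {City, JerseyNo, League, Position, Season, Stadium, TeamID}: {City}⁺ ∩ {City, JerseyNo, League, Position, Season, Stadium, TeamID} = {City, JerseyNo}, not the whole set, so City → JerseyNo violates BCNF; decompose into {City, JerseyNo} and {City, League, Position, Season, Stadium, TeamID}.
{City, JerseyNo} has no BCNF violation.
{City, League, Position, Season, Stadium, TeamID} has no BCNF violation.

{City, JerseyNo}; {City, League, Position, Season, Stadium, TeamID}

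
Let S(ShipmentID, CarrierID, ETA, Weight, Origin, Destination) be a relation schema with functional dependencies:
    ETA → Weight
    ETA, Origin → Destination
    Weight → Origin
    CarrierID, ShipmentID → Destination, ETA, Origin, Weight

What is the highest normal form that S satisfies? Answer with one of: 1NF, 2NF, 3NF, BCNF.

2NF

Candidate key: {CarrierID, ShipmentID}. Prime attributes: {CarrierID, ShipmentID}.
ETA → Weight: {ETA}⁺ = {Destination, ETA, Origin, Weight}, which is not all of the attributes, so the left side is not a superkey — BCNF is violated.
ETA → Weight has non-prime {Weight} on the right and a non-superkey on the left, so 3NF fails.
Checking every proper subset of each key, none determines a non-prime attribute — 2NF is satisfied.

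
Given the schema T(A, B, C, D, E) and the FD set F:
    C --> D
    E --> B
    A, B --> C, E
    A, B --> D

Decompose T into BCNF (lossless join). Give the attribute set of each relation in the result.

Candidate keys of the original relation: {A, B}, {A, E}.
Within {A, B, C, D, E}: {C}⁺ ∩ {A, B, C, D, E} = {C, D}, not the whole set, so C --> D violates BCNF; decompose into {C, D} and {A, B, C, E}.
{C, D} has no BCNF violation.
Within {A, B, C, E}: {E}⁺ ∩ {A, B, C, E} = {B, E}, not the whole set, so E --> B violates BCNF; decompose into {B, E} and {A, C, E}.
{B, E} has no BCNF violation.
{A, C, E} has no BCNF violation.

{A, C, E}; {B, E}; {C, D}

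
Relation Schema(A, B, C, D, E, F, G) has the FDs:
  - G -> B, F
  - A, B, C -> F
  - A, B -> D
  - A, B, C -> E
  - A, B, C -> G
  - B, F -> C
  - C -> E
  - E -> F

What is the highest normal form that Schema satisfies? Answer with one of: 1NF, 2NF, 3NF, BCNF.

1NF

Candidate keys: {A, B, C}, {A, B, E}, {A, B, F}, {A, G}. Prime attributes: {A, B, C, E, F, G}.
G -> B, F: {G}⁺ = {B, C, E, F, G}, which is not all of the attributes, so the left side is not a superkey — BCNF is violated.
Because {D} is non-prime and the left side of A, B -> D is not a superkey, the relation is not in 3NF.
Since {A, B} ⊂ {A, B, C} and {A, B}⁺ ⊇ {D} with {D} non-prime, there is a partial dependency; 2NF fails.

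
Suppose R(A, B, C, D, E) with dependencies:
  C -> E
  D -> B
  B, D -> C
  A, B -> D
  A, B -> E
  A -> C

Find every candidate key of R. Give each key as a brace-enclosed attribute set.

No FD produces {A}, so it must be in every candidate key.
{A, B}⁺ = {A, B, C, D, E}, which is every attribute, so {A, B} is a candidate key.
{A, D}⁺ = {A, B, C, D, E}, which is every attribute, so {A, D} is a candidate key.
No proper subset of any of these is a key, and no other minimal superkey exists.

{A, B}, {A, D}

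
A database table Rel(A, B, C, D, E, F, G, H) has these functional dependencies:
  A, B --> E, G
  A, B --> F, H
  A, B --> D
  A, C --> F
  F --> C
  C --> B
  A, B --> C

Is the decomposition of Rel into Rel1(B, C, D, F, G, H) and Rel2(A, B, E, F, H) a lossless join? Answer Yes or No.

Common attributes: {B, F, H}; their closure is {B, C, F, H}.
The closure covers neither Rel1 nor Rel2 entirely; the join is not lossless.

No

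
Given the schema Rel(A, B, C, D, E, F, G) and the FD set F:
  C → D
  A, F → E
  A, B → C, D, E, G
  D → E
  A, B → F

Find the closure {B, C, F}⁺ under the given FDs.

Start with {B, C, F}.
C → D applies; add {D} → now {B, C, D, F}.
D → E applies; add {E} → now {B, C, D, E, F}.
No further FD applies.

{B, C, D, E, F}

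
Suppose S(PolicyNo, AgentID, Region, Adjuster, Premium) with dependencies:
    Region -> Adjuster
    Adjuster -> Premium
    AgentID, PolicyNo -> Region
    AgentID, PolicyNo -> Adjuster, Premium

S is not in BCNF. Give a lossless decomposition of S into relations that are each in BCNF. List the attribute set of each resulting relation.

Candidate key of the original relation: {AgentID, PolicyNo}.
{Adjuster, AgentID, PolicyNo, Premium, Region}: {Region} determines {Adjuster, Premium, Region} here but is not a superkey — split on Region -> Adjuster, Premium, giving {Adjuster, Premium, Region} and {AgentID, PolicyNo, Region}.
{Adjuster, Premium, Region}: {Adjuster} determines {Adjuster, Premium} here but is not a superkey — split on Adjuster -> Premium, giving {Adjuster, Premium} and {Adjuster, Region}.
{Adjuster, Premium} is in BCNF.
{Adjuster, Region} is in BCNF.
{AgentID, PolicyNo, Region} is in BCNF.

{Adjuster, Premium}; {Adjuster, Region}; {AgentID, PolicyNo, Region}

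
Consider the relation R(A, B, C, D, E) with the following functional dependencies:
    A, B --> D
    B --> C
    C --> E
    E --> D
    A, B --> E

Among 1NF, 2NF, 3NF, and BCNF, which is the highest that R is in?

Candidate key: {A, B}. Prime attributes: {A, B}.
B --> C breaks BCNF: {B}⁺ = {B, C, D, E}, so {B} is not a superkey.
Because {C} is non-prime and the left side of B --> C is not a superkey, the relation is not in 3NF.
The proper key subset {B} of {A, B} determines non-prime {C, D, E}, so the relation is not even in 2NF.

1NF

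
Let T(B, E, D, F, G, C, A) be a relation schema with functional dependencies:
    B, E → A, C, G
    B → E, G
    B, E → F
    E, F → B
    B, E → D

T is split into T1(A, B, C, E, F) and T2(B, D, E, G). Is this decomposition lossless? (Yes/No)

Yes

The shared attributes are {B, E} and {B, E}⁺ = {A, B, C, D, E, F, G}.
Since T1 ⊆ {A, B, C, D, E, F, G}, the intersection is a superkey of T1; the decomposition is lossless.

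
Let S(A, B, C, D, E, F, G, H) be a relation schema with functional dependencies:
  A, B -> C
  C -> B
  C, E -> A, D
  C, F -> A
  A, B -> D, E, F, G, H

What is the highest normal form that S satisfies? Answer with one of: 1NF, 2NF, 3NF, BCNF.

Candidate keys: {A, B}, {A, C}, {C, E}, {C, F}. Prime attributes: {A, B, C, E, F}.
C -> B breaks BCNF: {C}⁺ = {B, C}, so {C} is not a superkey.
Since {B} ⊆ prime attributes and every other non-superkey FD also has a prime right side, the schema is in 3NF.

3NF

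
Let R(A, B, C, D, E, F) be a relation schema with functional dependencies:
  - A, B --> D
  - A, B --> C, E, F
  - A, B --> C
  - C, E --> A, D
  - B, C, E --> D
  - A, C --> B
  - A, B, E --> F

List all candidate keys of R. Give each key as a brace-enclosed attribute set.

{A, B}⁺ = {A, B, C, D, E, F}, which is every attribute, so {A, B} is a candidate key.
{A, C}⁺ = {A, B, C, D, E, F}, which is every attribute, so {A, C} is a candidate key.
{C, E}⁺ = {A, B, C, D, E, F}, which is every attribute, so {C, E} is a candidate key.
No proper subset of any of these is a key, and no other minimal superkey exists.

{A, B}, {A, C}, {C, E}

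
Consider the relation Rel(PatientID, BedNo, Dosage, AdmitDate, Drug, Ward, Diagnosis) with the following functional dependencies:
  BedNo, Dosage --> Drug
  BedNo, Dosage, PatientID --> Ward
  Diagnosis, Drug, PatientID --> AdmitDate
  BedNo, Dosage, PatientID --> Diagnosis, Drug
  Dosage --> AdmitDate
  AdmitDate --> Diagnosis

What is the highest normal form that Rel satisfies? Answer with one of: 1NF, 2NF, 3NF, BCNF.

Candidate key: {BedNo, Dosage, PatientID}. Prime attributes: {BedNo, Dosage, PatientID}.
BedNo, Dosage --> Drug: {BedNo, Dosage}⁺ = {AdmitDate, BedNo, Diagnosis, Dosage, Drug}, which is not all of the attributes, so the left side is not a superkey — BCNF is violated.
BedNo, Dosage --> Drug has non-prime {Drug} on the right and a non-superkey on the left, so 3NF fails.
Since {Dosage} ⊂ {BedNo, Dosage, PatientID} and {Dosage}⁺ ⊇ {AdmitDate, Diagnosis} with {AdmitDate, Diagnosis} non-prime, there is a partial dependency; 2NF fails.

1NF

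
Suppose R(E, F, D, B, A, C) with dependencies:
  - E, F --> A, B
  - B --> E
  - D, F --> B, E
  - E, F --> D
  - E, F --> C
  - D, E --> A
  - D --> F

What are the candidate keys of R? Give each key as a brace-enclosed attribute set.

{B, F}, {D}, {E, F}

Closure of {D} is {A, B, C, D, E, F}, the whole schema; {D} is a candidate key.
Closure of {B, F} is {A, B, C, D, E, F}, the whole schema; {B, F} is a candidate key.
Closure of {E, F} is {A, B, C, D, E, F}, the whole schema; {E, F} is a candidate key.
Any other superkey properly contains one of these, so there are no further candidate keys.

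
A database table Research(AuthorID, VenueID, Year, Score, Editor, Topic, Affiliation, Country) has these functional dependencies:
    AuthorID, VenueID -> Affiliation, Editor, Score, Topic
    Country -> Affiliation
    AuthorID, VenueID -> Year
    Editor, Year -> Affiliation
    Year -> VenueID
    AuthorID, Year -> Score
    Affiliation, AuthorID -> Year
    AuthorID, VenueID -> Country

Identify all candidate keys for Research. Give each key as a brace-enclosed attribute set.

{Affiliation, AuthorID}, {AuthorID, Country}, {AuthorID, VenueID}, {AuthorID, Year}

Attributes never on any right-hand side: {AuthorID} — every candidate key must contain it.
Closure of {Affiliation, AuthorID} is {Affiliation, AuthorID, Country, Editor, Score, Topic, VenueID, Year}, the whole schema; {Affiliation, AuthorID} is a candidate key.
Closure of {AuthorID, Country} is {Affiliation, AuthorID, Country, Editor, Score, Topic, VenueID, Year}, the whole schema; {AuthorID, Country} is a candidate key.
Closure of {AuthorID, VenueID} is {Affiliation, AuthorID, Country, Editor, Score, Topic, VenueID, Year}, the whole schema; {AuthorID, VenueID} is a candidate key.
Closure of {AuthorID, Year} is {Affiliation, AuthorID, Country, Editor, Score, Topic, VenueID, Year}, the whole schema; {AuthorID, Year} is a candidate key.
Any other superkey properly contains one of these, so there are no further candidate keys.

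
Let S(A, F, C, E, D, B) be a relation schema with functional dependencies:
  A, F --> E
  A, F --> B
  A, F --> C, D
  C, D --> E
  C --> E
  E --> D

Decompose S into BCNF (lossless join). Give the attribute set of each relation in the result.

{A, B, C, F}; {C, D}; {C, E}; {D, E}

Candidate key of the original relation: {A, F}.
{A, B, C, D, E, F}: {C, D} determines {C, D, E} here but is not a superkey — split on C, D --> E, giving {C, D, E} and {A, B, C, D, F}.
{C, D, E}: {E} determines {D, E} here but is not a superkey — split on E --> D, giving {D, E} and {C, E}.
{D, E}: every determinant is a superkey — BCNF.
{C, E}: every determinant is a superkey — BCNF.
{A, B, C, D, F}: {C} determines {C, D} here but is not a superkey — split on C --> D, giving {C, D} and {A, B, C, F}.
{C, D}: every determinant is a superkey — BCNF.
{A, B, C, F}: every determinant is a superkey — BCNF.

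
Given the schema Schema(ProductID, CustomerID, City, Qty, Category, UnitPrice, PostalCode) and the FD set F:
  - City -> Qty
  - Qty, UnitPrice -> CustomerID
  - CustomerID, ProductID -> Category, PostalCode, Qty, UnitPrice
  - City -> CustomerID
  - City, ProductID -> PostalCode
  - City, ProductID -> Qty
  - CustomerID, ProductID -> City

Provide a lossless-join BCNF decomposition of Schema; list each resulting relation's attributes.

Candidate keys of the original relation: {City, ProductID}, {CustomerID, ProductID}, {ProductID, Qty, UnitPrice}.
{Category, City, CustomerID, PostalCode, ProductID, Qty, UnitPrice}: {City} determines {City, CustomerID, Qty} here but is not a superkey — split on City -> CustomerID, Qty, giving {City, CustomerID, Qty} and {Category, City, PostalCode, ProductID, UnitPrice}.
{City, CustomerID, Qty} is in BCNF.
{Category, City, PostalCode, ProductID, UnitPrice} is in BCNF.

{Category, City, PostalCode, ProductID, UnitPrice}; {City, CustomerID, Qty}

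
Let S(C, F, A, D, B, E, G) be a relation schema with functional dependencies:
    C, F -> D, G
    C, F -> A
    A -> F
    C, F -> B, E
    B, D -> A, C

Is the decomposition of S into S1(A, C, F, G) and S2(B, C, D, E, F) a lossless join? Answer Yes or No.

S1 ∩ S2 = {C, F}; its closure under F is {A, B, C, D, E, F, G}.
This includes all of S1, so the common attributes are a superkey of S1 — the join is lossless.

Yes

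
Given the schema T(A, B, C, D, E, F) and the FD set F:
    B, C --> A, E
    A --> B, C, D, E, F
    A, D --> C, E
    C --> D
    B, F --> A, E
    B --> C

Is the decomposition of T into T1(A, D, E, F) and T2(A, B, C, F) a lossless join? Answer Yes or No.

Yes

T1 ∩ T2 = {A, F}; its closure under F is {A, B, C, D, E, F}.
Since T1 ⊆ {A, B, C, D, E, F}, the intersection is a superkey of T1; the decomposition is lossless.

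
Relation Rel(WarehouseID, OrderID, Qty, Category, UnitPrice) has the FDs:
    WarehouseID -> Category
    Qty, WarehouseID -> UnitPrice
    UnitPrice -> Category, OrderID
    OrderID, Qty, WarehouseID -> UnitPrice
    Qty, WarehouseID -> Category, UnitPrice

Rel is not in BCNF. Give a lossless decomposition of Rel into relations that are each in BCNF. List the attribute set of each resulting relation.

{Category, WarehouseID}; {OrderID, UnitPrice}; {Qty, UnitPrice, WarehouseID}

Candidate key of the original relation: {Qty, WarehouseID}.
{Category, OrderID, Qty, UnitPrice, WarehouseID}: {WarehouseID} determines {Category, WarehouseID} here but is not a superkey — split on WarehouseID -> Category, giving {Category, WarehouseID} and {OrderID, Qty, UnitPrice, WarehouseID}.
{Category, WarehouseID} has no BCNF violation.
{OrderID, Qty, UnitPrice, WarehouseID}: {UnitPrice} determines {OrderID, UnitPrice} here but is not a superkey — split on UnitPrice -> OrderID, giving {OrderID, UnitPrice} and {Qty, UnitPrice, WarehouseID}.
{OrderID, UnitPrice} has no BCNF violation.
{Qty, UnitPrice, WarehouseID} has no BCNF violation.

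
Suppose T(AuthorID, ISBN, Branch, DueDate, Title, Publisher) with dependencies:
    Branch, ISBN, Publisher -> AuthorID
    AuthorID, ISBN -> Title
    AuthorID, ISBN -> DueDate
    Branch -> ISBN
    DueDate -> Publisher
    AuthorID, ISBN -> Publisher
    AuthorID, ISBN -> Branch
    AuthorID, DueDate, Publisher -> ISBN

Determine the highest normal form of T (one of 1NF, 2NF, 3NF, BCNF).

3NF

Candidate keys: {AuthorID, Branch}, {AuthorID, DueDate}, {AuthorID, ISBN}, {Branch, DueDate}, {Branch, Publisher}. Prime attributes: {AuthorID, Branch, DueDate, ISBN, Publisher}.
Branch -> ISBN: {Branch}⁺ = {Branch, ISBN}, which is not all of the attributes, so the left side is not a superkey — BCNF is violated.
Its right-hand attributes {ISBN} are all prime, as are those of every other non-superkey FD — the relation is in 3NF.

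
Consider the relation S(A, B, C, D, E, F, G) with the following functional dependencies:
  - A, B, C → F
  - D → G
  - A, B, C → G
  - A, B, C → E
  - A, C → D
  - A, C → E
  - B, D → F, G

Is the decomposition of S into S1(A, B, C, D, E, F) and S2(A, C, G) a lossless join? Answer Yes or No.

Yes

Common attributes: {A, C}; their closure is {A, C, D, E, G}.
This includes all of S2, so the common attributes are a superkey of S2 — the join is lossless.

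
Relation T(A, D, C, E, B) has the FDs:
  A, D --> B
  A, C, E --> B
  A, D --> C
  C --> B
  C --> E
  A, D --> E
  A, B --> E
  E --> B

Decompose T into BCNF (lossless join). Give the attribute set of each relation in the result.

{A, C, D}; {B, E}; {C, E}

Candidate key of the original relation: {A, D}.
In {A, B, C, D, E}, {A, C, E} is not a superkey ({A, C, E}⁺ restricted to this set is {A, B, C, E}), so split on A, C, E --> B into {A, B, C, E} and {A, C, D, E}.
In {A, B, C, E}, {C} is not a superkey ({C}⁺ restricted to this set is {B, C, E}), so split on C --> B, E into {B, C, E} and {A, C}.
In {B, C, E}, {E} is not a superkey ({E}⁺ restricted to this set is {B, E}), so split on E --> B into {B, E} and {C, E}.
{B, E} is in BCNF.
{C, E} is in BCNF.
{A, C} is in BCNF.
In {A, C, D, E}, {C} is not a superkey ({C}⁺ restricted to this set is {C, E}), so split on C --> E into {C, E} and {A, C, D}.
{C, E} is in BCNF.
{A, C, D} is in BCNF.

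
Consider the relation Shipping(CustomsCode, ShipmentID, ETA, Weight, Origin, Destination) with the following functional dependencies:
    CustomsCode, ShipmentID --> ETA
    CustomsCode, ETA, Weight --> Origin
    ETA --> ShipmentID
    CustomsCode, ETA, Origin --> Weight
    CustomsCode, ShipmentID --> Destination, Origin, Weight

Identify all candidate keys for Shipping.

{CustomsCode, ETA}, {CustomsCode, ShipmentID}

Attributes never on any right-hand side: {CustomsCode} — every candidate key must contain it.
{CustomsCode, ETA}⁺ = {CustomsCode, Destination, ETA, Origin, ShipmentID, Weight}, which is every attribute, so {CustomsCode, ETA} is a candidate key.
{CustomsCode, ShipmentID}⁺ = {CustomsCode, Destination, ETA, Origin, ShipmentID, Weight}, which is every attribute, so {CustomsCode, ShipmentID} is a candidate key.
No proper subset of any of these is a key, and no other minimal superkey exists.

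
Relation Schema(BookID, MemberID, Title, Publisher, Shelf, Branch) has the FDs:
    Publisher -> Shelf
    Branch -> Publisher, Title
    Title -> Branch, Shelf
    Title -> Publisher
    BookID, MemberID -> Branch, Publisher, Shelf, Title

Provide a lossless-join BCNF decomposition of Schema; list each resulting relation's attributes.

Candidate key of the original relation: {BookID, MemberID}.
In {BookID, Branch, MemberID, Publisher, Shelf, Title}, {Publisher} is not a superkey ({Publisher}⁺ restricted to this set is {Publisher, Shelf}), so split on Publisher -> Shelf into {Publisher, Shelf} and {BookID, Branch, MemberID, Publisher, Title}.
{Publisher, Shelf} has no BCNF violation.
In {BookID, Branch, MemberID, Publisher, Title}, {Branch} is not a superkey ({Branch}⁺ restricted to this set is {Branch, Publisher, Title}), so split on Branch -> Publisher, Title into {Branch, Publisher, Title} and {BookID, Branch, MemberID}.
{Branch, Publisher, Title} has no BCNF violation.
{BookID, Branch, MemberID} has no BCNF violation.

{BookID, Branch, MemberID}; {Branch, Publisher, Title}; {Publisher, Shelf}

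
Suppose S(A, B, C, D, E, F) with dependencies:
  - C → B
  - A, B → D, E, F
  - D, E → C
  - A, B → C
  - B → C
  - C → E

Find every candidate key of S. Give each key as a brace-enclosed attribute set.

{A, B}, {A, C}, {A, D, E}

{A} never appears on the right of any FD, so every key must include it.
{A, B} is a candidate key since {A, B}⁺ = {A, B, C, D, E, F} covers every attribute.
{A, C} is a candidate key since {A, C}⁺ = {A, B, C, D, E, F} covers every attribute.
{A, D, E} is a candidate key since {A, D, E}⁺ = {A, B, C, D, E, F} covers every attribute.
These are minimal and exhaustive — every other superkey contains one of them.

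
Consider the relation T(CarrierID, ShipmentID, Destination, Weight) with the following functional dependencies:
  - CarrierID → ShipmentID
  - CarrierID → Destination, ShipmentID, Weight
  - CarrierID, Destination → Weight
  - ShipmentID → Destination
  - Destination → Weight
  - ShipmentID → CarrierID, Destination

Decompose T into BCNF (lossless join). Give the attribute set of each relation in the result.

Candidate keys of the original relation: {CarrierID}, {ShipmentID}.
In {CarrierID, Destination, ShipmentID, Weight}, {Destination} is not a superkey ({Destination}⁺ restricted to this set is {Destination, Weight}), so split on Destination → Weight into {Destination, Weight} and {CarrierID, Destination, ShipmentID}.
{Destination, Weight}: every determinant is a superkey — BCNF.
{CarrierID, Destination, ShipmentID}: every determinant is a superkey — BCNF.

{CarrierID, Destination, ShipmentID}; {Destination, Weight}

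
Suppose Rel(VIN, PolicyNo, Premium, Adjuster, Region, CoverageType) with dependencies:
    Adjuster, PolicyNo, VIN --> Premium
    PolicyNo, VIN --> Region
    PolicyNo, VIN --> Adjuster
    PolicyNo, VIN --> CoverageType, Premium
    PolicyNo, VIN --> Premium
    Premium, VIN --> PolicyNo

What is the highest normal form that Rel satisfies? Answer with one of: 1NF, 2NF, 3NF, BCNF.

BCNF

Candidate keys: {PolicyNo, VIN}, {Premium, VIN}. Prime attributes: {PolicyNo, Premium, VIN}.
Each dependency's left side is a superkey — BCNF holds.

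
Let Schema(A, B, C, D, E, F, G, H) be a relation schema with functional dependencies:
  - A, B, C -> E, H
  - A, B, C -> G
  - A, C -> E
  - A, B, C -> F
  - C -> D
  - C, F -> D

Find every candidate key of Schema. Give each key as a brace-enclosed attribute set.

{A, B, C}

Attributes never on any right-hand side: {A, B, C} — every candidate key must contain all of them.
{A, B, C}⁺ = {A, B, C, D, E, F, G, H} — all of the relation — so {A, B, C} is a candidate key.
No smaller or unrelated set reaches every attribute, so there are no other keys.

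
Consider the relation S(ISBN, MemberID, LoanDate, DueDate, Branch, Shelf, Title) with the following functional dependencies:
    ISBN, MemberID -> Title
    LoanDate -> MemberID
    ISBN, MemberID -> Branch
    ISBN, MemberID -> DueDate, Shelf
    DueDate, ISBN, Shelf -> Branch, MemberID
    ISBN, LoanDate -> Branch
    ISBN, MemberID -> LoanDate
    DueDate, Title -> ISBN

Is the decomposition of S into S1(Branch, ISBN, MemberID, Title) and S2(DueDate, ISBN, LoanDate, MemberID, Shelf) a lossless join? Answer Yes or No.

The shared attributes are {ISBN, MemberID} and {ISBN, MemberID}⁺ = {Branch, DueDate, ISBN, LoanDate, MemberID, Shelf, Title}.
S1 is contained in that closure, so S1 ∩ S2 -> S1 holds and the join is lossless.

Yes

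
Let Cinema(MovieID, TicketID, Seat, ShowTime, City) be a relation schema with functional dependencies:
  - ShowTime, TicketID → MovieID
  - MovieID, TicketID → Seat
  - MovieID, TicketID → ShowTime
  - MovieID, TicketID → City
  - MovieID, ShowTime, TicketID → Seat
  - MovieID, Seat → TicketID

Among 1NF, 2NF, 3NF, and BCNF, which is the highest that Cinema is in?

Candidate keys: {MovieID, Seat}, {MovieID, TicketID}, {ShowTime, TicketID}. Prime attributes: {MovieID, Seat, ShowTime, TicketID}.
Every FD has a superkey on the left, so the relation is in BCNF.

BCNF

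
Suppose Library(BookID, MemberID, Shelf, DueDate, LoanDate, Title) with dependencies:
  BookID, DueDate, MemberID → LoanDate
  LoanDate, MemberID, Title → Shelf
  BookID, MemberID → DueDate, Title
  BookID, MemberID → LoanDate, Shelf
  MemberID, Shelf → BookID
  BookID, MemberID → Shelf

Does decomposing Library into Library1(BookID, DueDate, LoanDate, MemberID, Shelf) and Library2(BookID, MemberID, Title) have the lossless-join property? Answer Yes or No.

The shared attributes are {BookID, MemberID} and {BookID, MemberID}⁺ = {BookID, DueDate, LoanDate, MemberID, Shelf, Title}.
Library1 is contained in that closure, so Library1 ∩ Library2 → Library1 holds and the join is lossless.

Yes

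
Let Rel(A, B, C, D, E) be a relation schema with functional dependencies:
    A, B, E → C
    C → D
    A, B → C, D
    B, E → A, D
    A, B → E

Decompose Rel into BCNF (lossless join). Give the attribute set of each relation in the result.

Candidate keys of the original relation: {A, B}, {B, E}.
Within {A, B, C, D, E}: {C}⁺ ∩ {A, B, C, D, E} = {C, D}, not the whole set, so C → D violates BCNF; decompose into {C, D} and {A, B, C, E}.
{C, D}: every determinant is a superkey — BCNF.
{A, B, C, E}: every determinant is a superkey — BCNF.

{A, B, C, E}; {C, D}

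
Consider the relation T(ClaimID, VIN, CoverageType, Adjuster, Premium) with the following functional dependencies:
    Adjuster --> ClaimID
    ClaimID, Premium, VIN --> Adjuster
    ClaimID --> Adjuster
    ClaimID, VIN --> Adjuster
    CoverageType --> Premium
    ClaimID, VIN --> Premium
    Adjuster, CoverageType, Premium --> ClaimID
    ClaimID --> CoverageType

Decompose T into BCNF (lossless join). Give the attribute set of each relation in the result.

{Adjuster, ClaimID, CoverageType}; {Adjuster, VIN}; {CoverageType, Premium}

Candidate keys of the original relation: {Adjuster, VIN}, {ClaimID, VIN}.
In {Adjuster, ClaimID, CoverageType, Premium, VIN}, {Adjuster} is not a superkey ({Adjuster}⁺ restricted to this set is {Adjuster, ClaimID, CoverageType, Premium}), so split on Adjuster --> ClaimID, CoverageType, Premium into {Adjuster, ClaimID, CoverageType, Premium} and {Adjuster, VIN}.
In {Adjuster, ClaimID, CoverageType, Premium}, {CoverageType} is not a superkey ({CoverageType}⁺ restricted to this set is {CoverageType, Premium}), so split on CoverageType --> Premium into {CoverageType, Premium} and {Adjuster, ClaimID, CoverageType}.
{CoverageType, Premium}: every determinant is a superkey — BCNF.
{Adjuster, ClaimID, CoverageType}: every determinant is a superkey — BCNF.
{Adjuster, VIN}: every determinant is a superkey — BCNF.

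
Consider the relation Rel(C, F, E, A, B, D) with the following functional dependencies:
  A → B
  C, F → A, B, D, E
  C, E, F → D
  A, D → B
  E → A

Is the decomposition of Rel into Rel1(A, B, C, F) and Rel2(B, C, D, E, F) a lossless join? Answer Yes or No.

Rel1 ∩ Rel2 = {B, C, F}; its closure under F is {A, B, C, D, E, F}.
Rel1 is contained in that closure, so Rel1 ∩ Rel2 → Rel1 holds and the join is lossless.

Yes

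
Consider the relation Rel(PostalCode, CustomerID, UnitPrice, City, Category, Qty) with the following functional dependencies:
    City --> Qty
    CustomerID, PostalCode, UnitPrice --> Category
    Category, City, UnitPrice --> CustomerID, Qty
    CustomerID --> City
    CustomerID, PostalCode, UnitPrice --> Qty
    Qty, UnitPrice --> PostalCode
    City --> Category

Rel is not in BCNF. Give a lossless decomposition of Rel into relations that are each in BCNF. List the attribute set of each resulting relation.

{Category, City, Qty}; {City, CustomerID}; {CustomerID, PostalCode, UnitPrice}

Candidate keys of the original relation: {City, UnitPrice}, {CustomerID, UnitPrice}.
In {Category, City, CustomerID, PostalCode, Qty, UnitPrice}, {City} is not a superkey ({City}⁺ restricted to this set is {Category, City, Qty}), so split on City --> Category, Qty into {Category, City, Qty} and {City, CustomerID, PostalCode, UnitPrice}.
{Category, City, Qty} is in BCNF.
In {City, CustomerID, PostalCode, UnitPrice}, {CustomerID} is not a superkey ({CustomerID}⁺ restricted to this set is {City, CustomerID}), so split on CustomerID --> City into {City, CustomerID} and {CustomerID, PostalCode, UnitPrice}.
{City, CustomerID} is in BCNF.
{CustomerID, PostalCode, UnitPrice} is in BCNF.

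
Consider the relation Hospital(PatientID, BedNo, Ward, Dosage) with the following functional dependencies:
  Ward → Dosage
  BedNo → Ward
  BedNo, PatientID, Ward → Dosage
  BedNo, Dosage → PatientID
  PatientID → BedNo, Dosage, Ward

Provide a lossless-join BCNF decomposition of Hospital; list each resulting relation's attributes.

{BedNo, PatientID, Ward}; {Dosage, Ward}

Candidate keys of the original relation: {BedNo}, {PatientID}.
Within {BedNo, Dosage, PatientID, Ward}: {Ward}⁺ ∩ {BedNo, Dosage, PatientID, Ward} = {Dosage, Ward}, not the whole set, so Ward → Dosage violates BCNF; decompose into {Dosage, Ward} and {BedNo, PatientID, Ward}.
{Dosage, Ward} is in BCNF.
{BedNo, PatientID, Ward} is in BCNF.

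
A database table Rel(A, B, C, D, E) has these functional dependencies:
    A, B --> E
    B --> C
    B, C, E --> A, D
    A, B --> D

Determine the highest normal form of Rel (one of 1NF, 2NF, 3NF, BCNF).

Candidate keys: {A, B}, {B, E}. Prime attributes: {A, B, E}.
B --> C: {B}⁺ = {B, C}, which is not all of the attributes, so the left side is not a superkey — BCNF is violated.
B --> C determines the non-prime attribute {C} from a non-superkey — 3NF is violated.
The proper key subset {B} of {A, B} determines non-prime {C}, so the relation is not even in 2NF.

1NF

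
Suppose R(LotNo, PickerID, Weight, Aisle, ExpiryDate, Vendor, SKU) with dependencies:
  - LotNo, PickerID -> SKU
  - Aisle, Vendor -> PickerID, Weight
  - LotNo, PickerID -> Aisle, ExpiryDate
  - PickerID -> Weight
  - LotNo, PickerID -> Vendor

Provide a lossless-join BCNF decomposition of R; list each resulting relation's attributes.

{Aisle, ExpiryDate, LotNo, SKU, Vendor}; {Aisle, PickerID, Vendor}; {PickerID, Weight}

Candidate keys of the original relation: {Aisle, LotNo, Vendor}, {LotNo, PickerID}.
{Aisle, ExpiryDate, LotNo, PickerID, SKU, Vendor, Weight}: {Aisle, Vendor} determines {Aisle, PickerID, Vendor, Weight} here but is not a superkey — split on Aisle, Vendor -> PickerID, Weight, giving {Aisle, PickerID, Vendor, Weight} and {Aisle, ExpiryDate, LotNo, SKU, Vendor}.
{Aisle, PickerID, Vendor, Weight}: {PickerID} determines {PickerID, Weight} here but is not a superkey — split on PickerID -> Weight, giving {PickerID, Weight} and {Aisle, PickerID, Vendor}.
{PickerID, Weight} is in BCNF.
{Aisle, PickerID, Vendor} is in BCNF.
{Aisle, ExpiryDate, LotNo, SKU, Vendor} is in BCNF.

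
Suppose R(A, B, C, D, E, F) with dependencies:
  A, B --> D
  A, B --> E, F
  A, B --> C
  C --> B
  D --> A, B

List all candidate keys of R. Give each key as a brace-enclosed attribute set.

{A, B}, {A, C}, {D}

{D} is a candidate key since {D}⁺ = {A, B, C, D, E, F} covers every attribute.
{A, B} is a candidate key since {A, B}⁺ = {A, B, C, D, E, F} covers every attribute.
{A, C} is a candidate key since {A, C}⁺ = {A, B, C, D, E, F} covers every attribute.
No proper subset of any of these is a key, and no other minimal superkey exists.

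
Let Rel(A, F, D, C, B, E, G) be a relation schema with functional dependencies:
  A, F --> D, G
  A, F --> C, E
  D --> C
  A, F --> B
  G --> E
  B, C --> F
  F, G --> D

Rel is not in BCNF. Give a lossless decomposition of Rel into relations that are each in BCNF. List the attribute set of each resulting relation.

Candidate keys of the original relation: {A, B, C}, {A, B, D}, {A, F}.
{A, B, C, D, E, F, G}: {D} determines {C, D} here but is not a superkey — split on D --> C, giving {C, D} and {A, B, D, E, F, G}.
{C, D} is in BCNF.
{A, B, D, E, F, G}: {G} determines {E, G} here but is not a superkey — split on G --> E, giving {E, G} and {A, B, D, F, G}.
{E, G} is in BCNF.
{A, B, D, F, G}: {F, G} determines {D, F, G} here but is not a superkey — split on F, G --> D, giving {D, F, G} and {A, B, F, G}.
{D, F, G} is in BCNF.
{A, B, F, G} is in BCNF.

{A, B, F, G}; {C, D}; {D, F, G}; {E, G}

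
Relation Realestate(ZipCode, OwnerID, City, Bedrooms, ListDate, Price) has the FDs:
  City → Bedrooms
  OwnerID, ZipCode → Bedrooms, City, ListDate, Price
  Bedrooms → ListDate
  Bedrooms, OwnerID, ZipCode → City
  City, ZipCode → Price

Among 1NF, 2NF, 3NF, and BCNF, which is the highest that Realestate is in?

2NF

Candidate key: {OwnerID, ZipCode}. Prime attributes: {OwnerID, ZipCode}.
For City → Bedrooms we have {City}⁺ = {Bedrooms, City, ListDate}; {City} is not a superkey, so BCNF fails.
City → Bedrooms has non-prime {Bedrooms} on the right and a non-superkey on the left, so 3NF fails.
Checking every proper subset of each key, none determines a non-prime attribute — 2NF is satisfied.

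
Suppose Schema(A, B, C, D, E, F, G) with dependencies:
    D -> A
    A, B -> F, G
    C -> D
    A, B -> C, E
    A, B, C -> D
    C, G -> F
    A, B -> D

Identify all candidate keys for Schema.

No FD produces {B}, so it must be in every candidate key.
Closure of {A, B} is {A, B, C, D, E, F, G}, the whole schema; {A, B} is a candidate key.
Closure of {B, C} is {A, B, C, D, E, F, G}, the whole schema; {B, C} is a candidate key.
Closure of {B, D} is {A, B, C, D, E, F, G}, the whole schema; {B, D} is a candidate key.
Any other superkey properly contains one of these, so there are no further candidate keys.

{A, B}, {B, C}, {B, D}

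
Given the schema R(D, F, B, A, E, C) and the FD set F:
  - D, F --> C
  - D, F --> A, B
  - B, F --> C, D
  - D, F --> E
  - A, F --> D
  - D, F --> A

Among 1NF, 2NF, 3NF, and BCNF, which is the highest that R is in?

Candidate keys: {A, F}, {B, F}, {D, F}. Prime attributes: {A, B, D, F}.
Each dependency's left side is a superkey — BCNF holds.

BCNF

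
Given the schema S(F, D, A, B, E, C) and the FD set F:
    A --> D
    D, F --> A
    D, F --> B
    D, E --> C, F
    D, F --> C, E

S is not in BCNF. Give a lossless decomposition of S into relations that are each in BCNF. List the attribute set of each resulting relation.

{A, B, C, E, F}; {A, D}

Candidate keys of the original relation: {A, E}, {A, F}, {D, E}, {D, F}.
{A, B, C, D, E, F}: {A} determines {A, D} here but is not a superkey — split on A --> D, giving {A, D} and {A, B, C, E, F}.
{A, D}: every determinant is a superkey — BCNF.
{A, B, C, E, F}: every determinant is a superkey — BCNF.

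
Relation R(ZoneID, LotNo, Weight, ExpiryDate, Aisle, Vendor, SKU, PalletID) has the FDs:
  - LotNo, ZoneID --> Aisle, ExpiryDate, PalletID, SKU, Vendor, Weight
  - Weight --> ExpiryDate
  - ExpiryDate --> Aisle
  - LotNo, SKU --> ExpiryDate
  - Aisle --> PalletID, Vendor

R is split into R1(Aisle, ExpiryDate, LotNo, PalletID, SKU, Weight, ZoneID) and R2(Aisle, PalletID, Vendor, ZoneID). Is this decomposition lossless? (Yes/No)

Common attributes: {Aisle, PalletID, ZoneID}; their closure is {Aisle, PalletID, Vendor, ZoneID}.
Since R2 ⊆ {Aisle, PalletID, Vendor, ZoneID}, the intersection is a superkey of R2; the decomposition is lossless.

Yes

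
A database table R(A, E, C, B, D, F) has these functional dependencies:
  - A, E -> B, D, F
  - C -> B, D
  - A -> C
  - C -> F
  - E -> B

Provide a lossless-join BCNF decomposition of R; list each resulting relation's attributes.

Candidate key of the original relation: {A, E}.
Within {A, B, C, D, E, F}: {C}⁺ ∩ {A, B, C, D, E, F} = {B, C, D, F}, not the whole set, so C -> B, D, F violates BCNF; decompose into {B, C, D, F} and {A, C, E}.
{B, C, D, F} has no BCNF violation.
Within {A, C, E}: {A}⁺ ∩ {A, C, E} = {A, C}, not the whole set, so A -> C violates BCNF; decompose into {A, C} and {A, E}.
{A, C} has no BCNF violation.
{A, E} has no BCNF violation.

{A, C}; {A, E}; {B, C, D, F}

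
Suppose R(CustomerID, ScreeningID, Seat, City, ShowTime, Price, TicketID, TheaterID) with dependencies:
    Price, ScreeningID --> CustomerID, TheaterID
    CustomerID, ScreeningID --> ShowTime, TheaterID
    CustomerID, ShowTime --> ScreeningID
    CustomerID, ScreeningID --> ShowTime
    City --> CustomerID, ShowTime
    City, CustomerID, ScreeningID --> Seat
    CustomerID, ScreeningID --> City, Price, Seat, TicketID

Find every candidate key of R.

{City}, {CustomerID, ScreeningID}, {CustomerID, ShowTime}, {Price, ScreeningID}

{City}⁺ = {City, CustomerID, Price, ScreeningID, Seat, ShowTime, TheaterID, TicketID}, which is every attribute, so {City} is a candidate key.
{CustomerID, ScreeningID}⁺ = {City, CustomerID, Price, ScreeningID, Seat, ShowTime, TheaterID, TicketID}, which is every attribute, so {CustomerID, ScreeningID} is a candidate key.
{CustomerID, ShowTime}⁺ = {City, CustomerID, Price, ScreeningID, Seat, ShowTime, TheaterID, TicketID}, which is every attribute, so {CustomerID, ShowTime} is a candidate key.
{Price, ScreeningID}⁺ = {City, CustomerID, Price, ScreeningID, Seat, ShowTime, TheaterID, TicketID}, which is every attribute, so {Price, ScreeningID} is a candidate key.
No proper subset of any of these is a key, and no other minimal superkey exists.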